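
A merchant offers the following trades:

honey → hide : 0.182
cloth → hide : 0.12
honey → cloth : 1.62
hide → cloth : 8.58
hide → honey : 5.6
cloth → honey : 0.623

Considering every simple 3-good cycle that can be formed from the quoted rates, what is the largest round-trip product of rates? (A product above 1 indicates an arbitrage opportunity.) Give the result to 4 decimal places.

honey→cloth→hide→honey: 1.62 × 0.12 × 5.6 = 1.08864
honey→hide→cloth→honey: 0.182 × 8.58 × 0.623 = 0.97285
Maximum is honey→cloth→hide→honey at 1.0886; arbitrage exists.

1.0886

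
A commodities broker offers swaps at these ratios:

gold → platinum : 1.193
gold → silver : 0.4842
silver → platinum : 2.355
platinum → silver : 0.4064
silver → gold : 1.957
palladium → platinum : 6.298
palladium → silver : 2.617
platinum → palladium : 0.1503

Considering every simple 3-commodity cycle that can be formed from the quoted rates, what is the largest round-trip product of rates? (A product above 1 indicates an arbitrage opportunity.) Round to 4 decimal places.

platinum→silver→gold→platinum: 0.4064 × 1.957 × 1.193 = 0.94882
platinum→palladium→silver→platinum: 0.1503 × 2.617 × 2.355 = 0.92630
Maximum is platinum→silver→gold→platinum at 0.9488; no arbitrage — every cycle loses value.

0.9488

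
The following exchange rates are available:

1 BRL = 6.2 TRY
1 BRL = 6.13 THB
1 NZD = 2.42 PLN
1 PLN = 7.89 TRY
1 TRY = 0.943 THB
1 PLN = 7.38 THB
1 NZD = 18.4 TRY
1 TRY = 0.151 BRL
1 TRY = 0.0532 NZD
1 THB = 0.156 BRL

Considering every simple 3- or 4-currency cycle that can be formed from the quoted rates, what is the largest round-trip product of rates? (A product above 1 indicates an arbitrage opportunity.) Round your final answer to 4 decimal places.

PLN→TRY→NZD→PLN: 7.89 × 0.0532 × 2.42 = 1.01579
BRL→TRY→THB→BRL: 6.2 × 0.943 × 0.156 = 0.91207
Maximum is PLN→TRY→NZD→PLN at 1.0158; arbitrage exists.

1.0158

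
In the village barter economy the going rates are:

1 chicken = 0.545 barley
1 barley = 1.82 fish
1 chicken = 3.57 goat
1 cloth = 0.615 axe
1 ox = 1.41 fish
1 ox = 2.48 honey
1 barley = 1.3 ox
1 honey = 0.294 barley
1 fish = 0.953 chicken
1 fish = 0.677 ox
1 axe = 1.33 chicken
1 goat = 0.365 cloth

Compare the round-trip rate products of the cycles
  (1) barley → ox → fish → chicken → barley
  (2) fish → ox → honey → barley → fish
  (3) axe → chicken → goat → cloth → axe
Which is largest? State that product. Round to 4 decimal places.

1.0658

(1) 1.3 × 1.41 × 0.953 × 0.545 = 0.95203
(2) 0.677 × 2.48 × 0.294 × 1.82 = 0.89838
(3) 1.33 × 3.57 × 0.365 × 0.615 = 1.06583
Highest is cycle (3) at 1.0658 (>1, arbitrage).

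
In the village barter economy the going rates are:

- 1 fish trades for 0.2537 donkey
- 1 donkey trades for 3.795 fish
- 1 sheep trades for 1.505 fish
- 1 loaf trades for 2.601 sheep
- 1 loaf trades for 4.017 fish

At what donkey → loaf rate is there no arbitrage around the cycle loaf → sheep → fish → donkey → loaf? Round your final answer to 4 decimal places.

1.0069

Known legs of the cycle: 2.601 × 1.505 × 0.2537 = 0.9931099185
For no arbitrage the full-cycle product must be 1, so the missing rate is 1 / 0.9931099185 ≈ 1.006938.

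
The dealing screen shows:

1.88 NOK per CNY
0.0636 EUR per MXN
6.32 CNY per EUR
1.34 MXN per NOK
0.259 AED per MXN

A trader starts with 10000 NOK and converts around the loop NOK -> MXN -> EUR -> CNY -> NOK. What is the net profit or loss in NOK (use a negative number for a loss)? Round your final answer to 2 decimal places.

125.97

10000 NOK × 1.34 = 13400 MXN
13400 MXN × 0.0636 = 852.24 EUR
852.24 EUR × 6.32 = 5386.1568 CNY
5386.1568 CNY × 1.88 = 10125.974784 NOK
Net change: 10125.974784 − 10000 = 125.974784 NOK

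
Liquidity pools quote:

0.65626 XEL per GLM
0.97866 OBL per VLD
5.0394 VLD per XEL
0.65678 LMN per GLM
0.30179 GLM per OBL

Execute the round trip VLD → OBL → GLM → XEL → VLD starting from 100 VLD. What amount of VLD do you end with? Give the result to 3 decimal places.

100 VLD × 0.97866 = 97.866 OBL
97.866 OBL × 0.30179 = 29.53498014 GLM
29.53498014 GLM × 0.65626 = 19.3826260666764 XEL
19.3826260666764 XEL × 5.0394 = 97.67680580040905016 VLD

97.677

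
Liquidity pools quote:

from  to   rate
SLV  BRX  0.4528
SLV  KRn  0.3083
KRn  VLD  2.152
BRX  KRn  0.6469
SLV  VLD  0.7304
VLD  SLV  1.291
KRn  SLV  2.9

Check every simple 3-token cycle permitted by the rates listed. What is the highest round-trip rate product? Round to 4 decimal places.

0.8565

SLV→KRn→VLD→SLV: 0.3083 × 2.152 × 1.291 = 0.85653
SLV→BRX→KRn→SLV: 0.4528 × 0.6469 × 2.9 = 0.84946
Maximum is SLV→KRn→VLD→SLV at 0.8565; no arbitrage — every cycle loses value.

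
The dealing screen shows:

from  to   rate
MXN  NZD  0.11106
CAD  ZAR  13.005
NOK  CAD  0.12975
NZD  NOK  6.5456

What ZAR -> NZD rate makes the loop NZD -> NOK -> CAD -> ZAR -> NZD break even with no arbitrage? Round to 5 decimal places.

Known legs of the cycle: 6.5456 × 0.12975 × 13.005 = 11.045037258
For no arbitrage the full-cycle product must be 1, so the missing rate is 1 / 11.045037258 ≈ 0.0905384.

0.09054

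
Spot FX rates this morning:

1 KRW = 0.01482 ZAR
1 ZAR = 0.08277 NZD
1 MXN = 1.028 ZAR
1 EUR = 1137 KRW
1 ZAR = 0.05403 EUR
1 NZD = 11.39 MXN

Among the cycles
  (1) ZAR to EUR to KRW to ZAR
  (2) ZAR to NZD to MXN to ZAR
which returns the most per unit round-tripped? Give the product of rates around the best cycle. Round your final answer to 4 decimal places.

(1) 0.05403 × 1137 × 0.01482 = 0.91042
(2) 0.08277 × 11.39 × 1.028 = 0.96915
Highest is cycle (2) at 0.9691 (≤1, no arbitrage).

0.9691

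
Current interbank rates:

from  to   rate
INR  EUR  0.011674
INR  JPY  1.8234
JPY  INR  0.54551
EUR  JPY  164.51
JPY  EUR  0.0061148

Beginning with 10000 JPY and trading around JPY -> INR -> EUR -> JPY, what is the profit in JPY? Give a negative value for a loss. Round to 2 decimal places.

10000 JPY × 0.54551 = 5455.1 INR
5455.1 INR × 0.011674 = 63.6828374 EUR
63.6828374 EUR × 164.51 = 10476.463580674 JPY
Net change: 10476.463580674 − 10000 = 476.463580674 JPY

476.46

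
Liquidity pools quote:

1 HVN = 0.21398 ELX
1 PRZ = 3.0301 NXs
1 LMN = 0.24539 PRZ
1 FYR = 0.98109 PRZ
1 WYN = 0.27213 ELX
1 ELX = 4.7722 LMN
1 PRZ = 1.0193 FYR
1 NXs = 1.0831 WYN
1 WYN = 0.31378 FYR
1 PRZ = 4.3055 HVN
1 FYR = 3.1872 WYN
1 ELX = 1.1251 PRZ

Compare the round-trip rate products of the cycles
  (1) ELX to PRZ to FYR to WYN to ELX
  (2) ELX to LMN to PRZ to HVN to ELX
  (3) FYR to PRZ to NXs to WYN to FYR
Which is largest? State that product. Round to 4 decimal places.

1.0789

(1) 1.1251 × 1.0193 × 3.1872 × 0.27213 = 0.99467
(2) 4.7722 × 0.24539 × 4.3055 × 0.21398 = 1.07888
(3) 0.98109 × 3.0301 × 1.0831 × 0.31378 = 1.01032
Highest is cycle (2) at 1.0789 (>1, arbitrage).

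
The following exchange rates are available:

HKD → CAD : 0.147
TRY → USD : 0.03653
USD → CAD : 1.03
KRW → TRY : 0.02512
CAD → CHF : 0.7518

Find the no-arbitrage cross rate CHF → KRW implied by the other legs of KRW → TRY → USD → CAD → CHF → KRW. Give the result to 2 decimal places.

1407.31

Known legs of the cycle: 0.02512 × 0.03653 × 1.03 × 0.7518 = 0.0007105732486944
For no arbitrage the full-cycle product must be 1, so the missing rate is 1 / 0.0007105732486944 ≈ 1407.3144.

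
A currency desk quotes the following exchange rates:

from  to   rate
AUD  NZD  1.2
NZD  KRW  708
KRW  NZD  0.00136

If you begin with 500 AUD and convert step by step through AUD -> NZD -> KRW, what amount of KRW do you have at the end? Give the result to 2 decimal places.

500 AUD × 1.2 = 600 NZD
600 NZD × 708 = 424800 KRW

424800.00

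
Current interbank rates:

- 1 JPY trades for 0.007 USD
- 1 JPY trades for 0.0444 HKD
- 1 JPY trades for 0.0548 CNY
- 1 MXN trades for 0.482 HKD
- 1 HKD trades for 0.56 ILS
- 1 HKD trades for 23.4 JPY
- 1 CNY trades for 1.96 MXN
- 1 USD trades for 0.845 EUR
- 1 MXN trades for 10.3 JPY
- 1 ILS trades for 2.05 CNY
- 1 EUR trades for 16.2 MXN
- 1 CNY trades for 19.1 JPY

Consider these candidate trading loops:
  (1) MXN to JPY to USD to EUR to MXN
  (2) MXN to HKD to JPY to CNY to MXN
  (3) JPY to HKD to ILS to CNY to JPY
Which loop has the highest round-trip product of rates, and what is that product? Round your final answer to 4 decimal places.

(1) 10.3 × 0.007 × 0.845 × 16.2 = 0.98698
(2) 0.482 × 23.4 × 0.0548 × 1.96 = 1.21143
(3) 0.0444 × 0.56 × 2.05 × 19.1 = 0.97355
Highest is cycle (2) at 1.2114 (>1, arbitrage).

1.2114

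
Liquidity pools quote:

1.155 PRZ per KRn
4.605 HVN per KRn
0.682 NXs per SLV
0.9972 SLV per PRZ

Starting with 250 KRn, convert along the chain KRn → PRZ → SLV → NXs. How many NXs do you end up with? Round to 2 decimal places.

250 KRn × 1.155 = 288.75 PRZ
288.75 PRZ × 0.9972 = 287.9415 SLV
287.9415 SLV × 0.682 = 196.376103 NXs

196.38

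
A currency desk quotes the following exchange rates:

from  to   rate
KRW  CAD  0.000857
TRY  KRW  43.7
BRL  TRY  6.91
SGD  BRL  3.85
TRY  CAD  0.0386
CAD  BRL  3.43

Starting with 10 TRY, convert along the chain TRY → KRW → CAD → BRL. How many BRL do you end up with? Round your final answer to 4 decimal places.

1.2846

10 TRY × 43.7 = 437 KRW
437 KRW × 0.000857 = 0.374509 CAD
0.374509 CAD × 3.43 = 1.28456587 BRL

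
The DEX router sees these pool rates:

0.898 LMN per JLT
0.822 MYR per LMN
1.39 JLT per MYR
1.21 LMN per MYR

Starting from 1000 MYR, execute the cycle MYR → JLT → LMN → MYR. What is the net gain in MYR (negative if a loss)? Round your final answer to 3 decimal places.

26.037

1000 MYR × 1.39 = 1390 JLT
1390 JLT × 0.898 = 1248.22 LMN
1248.22 LMN × 0.822 = 1026.03684 MYR
Net change: 1026.03684 − 1000 = 26.03684 MYR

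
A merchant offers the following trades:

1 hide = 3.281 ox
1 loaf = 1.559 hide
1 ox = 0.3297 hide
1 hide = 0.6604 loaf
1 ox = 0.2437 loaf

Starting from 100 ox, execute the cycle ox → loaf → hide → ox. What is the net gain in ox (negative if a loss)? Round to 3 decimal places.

100 ox × 0.2437 = 24.37 loaf
24.37 loaf × 1.559 = 37.99283 hide
37.99283 hide × 3.281 = 124.65447523 ox
Net change: 124.65447523 − 100 = 24.65447523 ox

24.654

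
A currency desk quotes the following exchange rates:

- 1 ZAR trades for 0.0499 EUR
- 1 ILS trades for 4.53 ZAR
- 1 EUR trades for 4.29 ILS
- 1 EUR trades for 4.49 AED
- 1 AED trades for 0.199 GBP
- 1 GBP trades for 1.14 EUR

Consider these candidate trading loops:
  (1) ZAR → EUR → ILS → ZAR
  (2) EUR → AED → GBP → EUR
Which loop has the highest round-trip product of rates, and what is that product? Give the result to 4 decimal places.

1.0186

(1) 0.0499 × 4.29 × 4.53 = 0.96974
(2) 4.49 × 0.199 × 1.14 = 1.01860
Highest is cycle (2) at 1.0186 (>1, arbitrage).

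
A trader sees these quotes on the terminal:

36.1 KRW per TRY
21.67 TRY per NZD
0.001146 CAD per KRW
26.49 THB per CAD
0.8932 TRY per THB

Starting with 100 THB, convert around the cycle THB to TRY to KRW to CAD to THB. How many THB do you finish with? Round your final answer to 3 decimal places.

97.886

100 THB × 0.8932 = 89.32 TRY
89.32 TRY × 36.1 = 3224.452 KRW
3224.452 KRW × 0.001146 = 3.695221992 CAD
3.695221992 CAD × 26.49 = 97.88643056808 THB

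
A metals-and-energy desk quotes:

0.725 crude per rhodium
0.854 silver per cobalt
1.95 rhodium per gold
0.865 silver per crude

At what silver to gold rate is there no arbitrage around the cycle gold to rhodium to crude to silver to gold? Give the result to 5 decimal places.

0.81773

Known legs of the cycle: 1.95 × 0.725 × 0.865 = 1.22289375
For no arbitrage the full-cycle product must be 1, so the missing rate is 1 / 1.22289375 ≈ 0.8177325.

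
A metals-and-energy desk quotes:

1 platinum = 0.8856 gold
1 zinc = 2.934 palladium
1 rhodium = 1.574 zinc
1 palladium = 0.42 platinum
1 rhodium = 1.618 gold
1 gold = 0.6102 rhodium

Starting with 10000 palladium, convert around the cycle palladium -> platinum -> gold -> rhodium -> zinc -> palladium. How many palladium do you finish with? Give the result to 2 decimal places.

10481.51

10000 palladium × 0.42 = 4200 platinum
4200 platinum × 0.8856 = 3719.52 gold
3719.52 gold × 0.6102 = 2269.651104 rhodium
2269.651104 rhodium × 1.574 = 3572.430837696 zinc
3572.430837696 zinc × 2.934 = 10481.512077800064 palladium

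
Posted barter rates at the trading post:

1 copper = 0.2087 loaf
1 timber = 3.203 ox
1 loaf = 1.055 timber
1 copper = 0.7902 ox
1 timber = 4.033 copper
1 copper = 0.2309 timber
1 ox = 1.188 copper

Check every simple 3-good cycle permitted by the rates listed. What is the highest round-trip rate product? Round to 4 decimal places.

timber→copper→loaf→timber: 4.033 × 0.2087 × 1.055 = 0.88798
timber→ox→copper→timber: 3.203 × 1.188 × 0.2309 = 0.87861
Maximum is timber→copper→loaf→timber at 0.8880; no arbitrage — every cycle loses value.

0.8880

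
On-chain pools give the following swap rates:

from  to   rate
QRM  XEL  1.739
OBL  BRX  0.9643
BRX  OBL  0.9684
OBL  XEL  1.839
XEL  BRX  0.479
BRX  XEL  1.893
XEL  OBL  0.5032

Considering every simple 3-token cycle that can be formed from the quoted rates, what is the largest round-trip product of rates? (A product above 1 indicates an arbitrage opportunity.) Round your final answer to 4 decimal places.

0.9186

BRX→XEL→OBL→BRX: 1.893 × 0.5032 × 0.9643 = 0.91855
BRX→OBL→XEL→BRX: 0.9684 × 1.839 × 0.479 = 0.85305
Maximum is BRX→XEL→OBL→BRX at 0.9186; no arbitrage — every cycle loses value.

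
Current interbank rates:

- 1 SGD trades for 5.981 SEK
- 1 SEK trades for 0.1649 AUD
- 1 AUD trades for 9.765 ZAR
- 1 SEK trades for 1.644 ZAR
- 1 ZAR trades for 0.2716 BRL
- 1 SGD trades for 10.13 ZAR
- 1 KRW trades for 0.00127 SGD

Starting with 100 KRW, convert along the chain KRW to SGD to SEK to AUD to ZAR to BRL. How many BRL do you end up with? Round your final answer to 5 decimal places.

0.33220

100 KRW × 0.00127 = 0.127 SGD
0.127 SGD × 5.981 = 0.759587 SEK
0.759587 SEK × 0.1649 = 0.1252558963 AUD
0.1252558963 AUD × 9.765 = 1.2231238273695 ZAR
1.2231238273695 ZAR × 0.2716 = 0.3322004315135562 BRL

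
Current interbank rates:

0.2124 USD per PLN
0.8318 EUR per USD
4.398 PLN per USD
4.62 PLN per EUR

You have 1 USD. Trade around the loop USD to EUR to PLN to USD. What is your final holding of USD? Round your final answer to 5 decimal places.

0.81624

1 USD × 0.8318 = 0.8318 EUR
0.8318 EUR × 4.62 = 3.842916 PLN
3.842916 PLN × 0.2124 = 0.8162353584 USD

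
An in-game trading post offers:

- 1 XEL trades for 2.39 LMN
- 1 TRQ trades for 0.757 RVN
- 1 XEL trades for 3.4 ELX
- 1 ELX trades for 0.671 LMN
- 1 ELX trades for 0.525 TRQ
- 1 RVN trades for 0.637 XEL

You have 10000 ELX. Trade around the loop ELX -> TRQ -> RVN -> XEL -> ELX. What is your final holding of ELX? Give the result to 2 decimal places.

8607.43

10000 ELX × 0.525 = 5250 TRQ
5250 TRQ × 0.757 = 3974.25 RVN
3974.25 RVN × 0.637 = 2531.59725 XEL
2531.59725 XEL × 3.4 = 8607.43065 ELX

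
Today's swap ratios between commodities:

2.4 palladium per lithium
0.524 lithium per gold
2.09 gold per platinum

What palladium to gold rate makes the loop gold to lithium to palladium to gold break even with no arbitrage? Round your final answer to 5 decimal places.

Known legs of the cycle: 0.524 × 2.4 = 1.2576
For no arbitrage the full-cycle product must be 1, so the missing rate is 1 / 1.2576 ≈ 0.7951654.

0.79517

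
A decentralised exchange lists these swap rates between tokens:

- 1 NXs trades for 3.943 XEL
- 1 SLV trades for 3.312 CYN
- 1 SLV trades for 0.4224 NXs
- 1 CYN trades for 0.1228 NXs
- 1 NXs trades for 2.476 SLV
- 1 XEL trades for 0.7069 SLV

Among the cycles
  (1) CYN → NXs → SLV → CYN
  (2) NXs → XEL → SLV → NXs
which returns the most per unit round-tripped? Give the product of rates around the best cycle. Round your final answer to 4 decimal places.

1.1774

(1) 0.1228 × 2.476 × 3.312 = 1.00702
(2) 3.943 × 0.7069 × 0.4224 = 1.17736
Highest is cycle (2) at 1.1774 (>1, arbitrage).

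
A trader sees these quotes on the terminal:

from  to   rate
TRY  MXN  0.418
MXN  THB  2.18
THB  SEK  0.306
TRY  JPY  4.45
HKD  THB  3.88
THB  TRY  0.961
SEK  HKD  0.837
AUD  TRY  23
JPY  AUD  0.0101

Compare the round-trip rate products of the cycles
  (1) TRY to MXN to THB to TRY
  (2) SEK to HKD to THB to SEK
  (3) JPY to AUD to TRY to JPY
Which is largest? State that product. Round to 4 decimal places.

(1) 0.418 × 2.18 × 0.961 = 0.87570
(2) 0.837 × 3.88 × 0.306 = 0.99375
(3) 0.0101 × 23 × 4.45 = 1.03374
Highest is cycle (3) at 1.0337 (>1, arbitrage).

1.0337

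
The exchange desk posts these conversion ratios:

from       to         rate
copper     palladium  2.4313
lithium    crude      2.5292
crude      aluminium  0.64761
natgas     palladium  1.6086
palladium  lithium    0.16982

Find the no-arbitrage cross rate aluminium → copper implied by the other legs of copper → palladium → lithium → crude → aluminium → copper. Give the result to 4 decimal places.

Known legs of the cycle: 2.4313 × 0.16982 × 2.5292 × 0.64761 = 0.676276203620483592
For no arbitrage the full-cycle product must be 1, so the missing rate is 1 / 0.676276203620483592 ≈ 1.478686.

1.4787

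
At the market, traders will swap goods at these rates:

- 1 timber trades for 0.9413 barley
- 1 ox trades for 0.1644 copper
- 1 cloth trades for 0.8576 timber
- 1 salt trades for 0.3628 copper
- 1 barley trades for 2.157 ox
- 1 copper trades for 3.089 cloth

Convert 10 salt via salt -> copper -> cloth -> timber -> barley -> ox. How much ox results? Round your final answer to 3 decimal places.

19.514

10 salt × 0.3628 = 3.628 copper
3.628 copper × 3.089 = 11.206892 cloth
11.206892 cloth × 0.8576 = 9.6110305792 timber
9.6110305792 timber × 0.9413 = 9.04686308420096 barley
9.04686308420096 barley × 2.157 = 19.51408367262147072 ox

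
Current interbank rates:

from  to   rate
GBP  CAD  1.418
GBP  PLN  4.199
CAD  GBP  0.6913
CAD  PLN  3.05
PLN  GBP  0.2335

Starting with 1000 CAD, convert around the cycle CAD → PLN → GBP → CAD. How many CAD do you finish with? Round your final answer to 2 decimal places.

1009.86

1000 CAD × 3.05 = 3050 PLN
3050 PLN × 0.2335 = 712.175 GBP
712.175 GBP × 1.418 = 1009.86415 CAD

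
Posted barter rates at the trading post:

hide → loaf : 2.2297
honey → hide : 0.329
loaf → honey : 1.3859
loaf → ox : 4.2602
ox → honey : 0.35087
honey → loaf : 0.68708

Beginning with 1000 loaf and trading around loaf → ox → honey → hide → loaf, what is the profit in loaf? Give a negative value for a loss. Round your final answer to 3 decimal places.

1000 loaf × 4.2602 = 4260.2 ox
4260.2 ox × 0.35087 = 1494.776374 honey
1494.776374 honey × 0.329 = 491.781427046 hide
491.781427046 hide × 2.2297 = 1096.5250478844662 loaf
Net change: 1096.5250478844662 − 1000 = 96.5250478844662 loaf

96.525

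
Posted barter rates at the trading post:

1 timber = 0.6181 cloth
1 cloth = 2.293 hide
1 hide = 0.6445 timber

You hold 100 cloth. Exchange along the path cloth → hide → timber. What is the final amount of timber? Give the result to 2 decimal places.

100 cloth × 2.293 = 229.3 hide
229.3 hide × 0.6445 = 147.78385 timber

147.78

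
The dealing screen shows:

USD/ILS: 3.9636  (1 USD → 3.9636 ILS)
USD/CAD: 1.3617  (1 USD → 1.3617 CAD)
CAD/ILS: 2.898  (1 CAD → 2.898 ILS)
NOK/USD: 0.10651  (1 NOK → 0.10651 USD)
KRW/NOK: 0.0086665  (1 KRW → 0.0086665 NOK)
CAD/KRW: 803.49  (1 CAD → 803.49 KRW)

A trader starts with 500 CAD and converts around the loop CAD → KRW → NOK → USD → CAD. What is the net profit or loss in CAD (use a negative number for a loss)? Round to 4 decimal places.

4.9705

500 CAD × 803.49 = 401745 KRW
401745 KRW × 0.0086665 = 3481.7230425 NOK
3481.7230425 NOK × 0.10651 = 370.838321256675 USD
370.838321256675 USD × 1.3617 = 504.9705420552143475 CAD
Net change: 504.9705420552143475 − 500 = 4.9705420552143475 CAD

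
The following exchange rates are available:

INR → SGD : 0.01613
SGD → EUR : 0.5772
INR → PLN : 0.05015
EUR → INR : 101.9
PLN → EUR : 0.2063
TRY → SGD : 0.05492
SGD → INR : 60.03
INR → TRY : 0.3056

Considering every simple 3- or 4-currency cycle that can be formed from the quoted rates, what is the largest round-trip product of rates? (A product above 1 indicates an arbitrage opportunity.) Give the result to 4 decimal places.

PLN→EUR→INR→PLN: 0.2063 × 101.9 × 0.05015 = 1.05425
SGD→INR→TRY→SGD: 60.03 × 0.3056 × 0.05492 = 1.00752
SGD→EUR→INR→TRY→SGD: 0.5772 × 101.9 × 0.3056 × 0.05492 = 0.98715
SGD→EUR→INR→SGD: 0.5772 × 101.9 × 0.01613 = 0.94871
Maximum is PLN→EUR→INR→PLN at 1.0543; arbitrage exists.

1.0543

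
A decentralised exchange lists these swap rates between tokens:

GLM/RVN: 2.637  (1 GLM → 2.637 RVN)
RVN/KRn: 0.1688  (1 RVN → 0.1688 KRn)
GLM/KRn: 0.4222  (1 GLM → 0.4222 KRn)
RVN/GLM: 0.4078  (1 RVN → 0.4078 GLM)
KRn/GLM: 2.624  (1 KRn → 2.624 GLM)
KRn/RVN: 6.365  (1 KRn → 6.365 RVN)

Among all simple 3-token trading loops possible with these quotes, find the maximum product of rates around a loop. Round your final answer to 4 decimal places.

KRn→GLM→RVN→KRn: 2.624 × 2.637 × 0.1688 = 1.16801
KRn→RVN→GLM→KRn: 6.365 × 0.4078 × 0.4222 = 1.09588
Maximum is KRn→GLM→RVN→KRn at 1.1680; arbitrage exists.

1.1680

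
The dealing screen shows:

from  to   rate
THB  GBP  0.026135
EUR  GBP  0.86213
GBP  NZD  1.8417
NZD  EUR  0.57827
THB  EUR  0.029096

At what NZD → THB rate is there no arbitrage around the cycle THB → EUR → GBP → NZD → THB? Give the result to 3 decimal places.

Known legs of the cycle: 0.029096 × 0.86213 × 1.8417 = 0.046198187151816
For no arbitrage the full-cycle product must be 1, so the missing rate is 1 / 0.046198187151816 ≈ 21.64587.

21.646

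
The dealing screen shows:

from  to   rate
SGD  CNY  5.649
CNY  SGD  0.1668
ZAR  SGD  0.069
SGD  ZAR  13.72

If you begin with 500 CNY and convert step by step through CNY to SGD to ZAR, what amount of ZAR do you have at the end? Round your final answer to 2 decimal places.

500 CNY × 0.1668 = 83.4 SGD
83.4 SGD × 13.72 = 1144.248 ZAR

1144.25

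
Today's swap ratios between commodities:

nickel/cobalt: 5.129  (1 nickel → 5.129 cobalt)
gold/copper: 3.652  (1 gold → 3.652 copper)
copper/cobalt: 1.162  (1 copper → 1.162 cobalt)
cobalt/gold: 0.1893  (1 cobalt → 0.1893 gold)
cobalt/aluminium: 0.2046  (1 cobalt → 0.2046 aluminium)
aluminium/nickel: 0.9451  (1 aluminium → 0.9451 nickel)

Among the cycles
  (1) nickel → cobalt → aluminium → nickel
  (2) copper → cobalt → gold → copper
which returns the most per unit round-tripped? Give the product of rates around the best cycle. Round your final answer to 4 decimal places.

(1) 5.129 × 0.2046 × 0.9451 = 0.99178
(2) 1.162 × 0.1893 × 3.652 = 0.80332
Highest is cycle (1) at 0.9918 (≤1, no arbitrage).

0.9918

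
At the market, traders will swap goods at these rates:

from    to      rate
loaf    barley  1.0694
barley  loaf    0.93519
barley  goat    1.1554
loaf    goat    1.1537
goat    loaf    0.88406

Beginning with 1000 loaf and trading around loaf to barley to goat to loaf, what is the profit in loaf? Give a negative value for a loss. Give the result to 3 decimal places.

1000 loaf × 1.0694 = 1069.4 barley
1069.4 barley × 1.1554 = 1235.58476 goat
1235.58476 goat × 0.88406 = 1092.3310629256 loaf
Net change: 1092.3310629256 − 1000 = 92.3310629256 loaf

92.331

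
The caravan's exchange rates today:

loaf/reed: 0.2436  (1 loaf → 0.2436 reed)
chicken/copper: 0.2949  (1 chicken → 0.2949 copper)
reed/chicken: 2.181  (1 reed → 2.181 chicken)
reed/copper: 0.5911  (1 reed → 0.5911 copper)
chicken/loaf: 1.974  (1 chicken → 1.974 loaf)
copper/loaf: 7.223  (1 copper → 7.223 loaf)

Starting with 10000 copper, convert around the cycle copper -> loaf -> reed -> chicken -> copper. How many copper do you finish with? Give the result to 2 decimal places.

11316.84

10000 copper × 7.223 = 72230 loaf
72230 loaf × 0.2436 = 17595.228 reed
17595.228 reed × 2.181 = 38375.192268 chicken
38375.192268 chicken × 0.2949 = 11316.8441998332 copper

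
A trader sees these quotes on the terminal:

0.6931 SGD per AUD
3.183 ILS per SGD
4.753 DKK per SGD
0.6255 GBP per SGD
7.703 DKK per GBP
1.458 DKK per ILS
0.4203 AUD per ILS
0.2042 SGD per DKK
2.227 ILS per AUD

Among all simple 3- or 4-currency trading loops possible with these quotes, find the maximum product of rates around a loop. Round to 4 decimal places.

0.9839

GBP→DKK→SGD→GBP: 7.703 × 0.2042 × 0.6255 = 0.98388
SGD→ILS→DKK→SGD: 3.183 × 1.458 × 0.2042 = 0.94765
SGD→ILS→AUD→SGD: 3.183 × 0.4203 × 0.6931 = 0.92724
Maximum is GBP→DKK→SGD→GBP at 0.9839; no arbitrage — every cycle loses value.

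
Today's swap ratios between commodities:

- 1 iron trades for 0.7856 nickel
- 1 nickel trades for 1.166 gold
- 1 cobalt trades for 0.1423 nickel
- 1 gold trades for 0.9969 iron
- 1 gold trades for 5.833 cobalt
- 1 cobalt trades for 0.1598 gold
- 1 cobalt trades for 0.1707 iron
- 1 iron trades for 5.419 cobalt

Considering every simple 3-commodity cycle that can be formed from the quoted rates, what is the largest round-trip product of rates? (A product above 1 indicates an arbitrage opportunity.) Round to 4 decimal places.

nickel→gold→cobalt→nickel: 1.166 × 5.833 × 0.1423 = 0.96782
nickel→gold→iron→nickel: 1.166 × 0.9969 × 0.7856 = 0.91317
cobalt→gold→iron→cobalt: 0.1598 × 0.9969 × 5.419 = 0.86327
Maximum is nickel→gold→cobalt→nickel at 0.9678; no arbitrage — every cycle loses value.

0.9678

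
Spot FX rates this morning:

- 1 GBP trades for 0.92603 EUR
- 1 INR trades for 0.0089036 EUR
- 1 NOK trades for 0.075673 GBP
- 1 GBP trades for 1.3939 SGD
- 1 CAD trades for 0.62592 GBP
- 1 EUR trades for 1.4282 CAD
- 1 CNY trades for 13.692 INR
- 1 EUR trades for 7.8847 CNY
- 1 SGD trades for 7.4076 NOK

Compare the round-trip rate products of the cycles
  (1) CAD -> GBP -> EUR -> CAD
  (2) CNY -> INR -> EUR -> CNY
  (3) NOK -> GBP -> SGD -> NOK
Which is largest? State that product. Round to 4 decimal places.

0.9612

(1) 0.62592 × 0.92603 × 1.4282 = 0.82781
(2) 13.692 × 0.0089036 × 7.8847 = 0.96121
(3) 0.075673 × 1.3939 × 7.4076 = 0.78136
Highest is cycle (2) at 0.9612 (≤1, no arbitrage).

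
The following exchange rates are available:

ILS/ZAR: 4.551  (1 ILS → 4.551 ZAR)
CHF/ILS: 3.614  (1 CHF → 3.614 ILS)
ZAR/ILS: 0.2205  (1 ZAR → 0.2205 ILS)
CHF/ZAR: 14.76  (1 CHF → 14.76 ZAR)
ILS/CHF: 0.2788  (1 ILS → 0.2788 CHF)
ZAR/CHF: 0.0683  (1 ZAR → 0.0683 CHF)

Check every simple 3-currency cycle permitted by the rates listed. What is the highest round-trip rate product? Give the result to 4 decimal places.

ILS→ZAR→CHF→ILS: 4.551 × 0.0683 × 3.614 = 1.12335
ILS→CHF→ZAR→ILS: 0.2788 × 14.76 × 0.2205 = 0.90738
Maximum is ILS→ZAR→CHF→ILS at 1.1234; arbitrage exists.

1.1234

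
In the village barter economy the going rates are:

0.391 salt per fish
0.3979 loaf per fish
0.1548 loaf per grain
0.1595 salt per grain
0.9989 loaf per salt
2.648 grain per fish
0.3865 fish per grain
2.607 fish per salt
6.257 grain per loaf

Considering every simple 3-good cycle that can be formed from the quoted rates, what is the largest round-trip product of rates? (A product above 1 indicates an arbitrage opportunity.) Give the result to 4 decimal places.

1.1011

grain→salt→fish→grain: 0.1595 × 2.607 × 2.648 = 1.10108
grain→salt→loaf→grain: 0.1595 × 0.9989 × 6.257 = 0.99689
grain→fish→loaf→grain: 0.3865 × 0.3979 × 6.257 = 0.96225
Maximum is grain→salt→fish→grain at 1.1011; arbitrage exists.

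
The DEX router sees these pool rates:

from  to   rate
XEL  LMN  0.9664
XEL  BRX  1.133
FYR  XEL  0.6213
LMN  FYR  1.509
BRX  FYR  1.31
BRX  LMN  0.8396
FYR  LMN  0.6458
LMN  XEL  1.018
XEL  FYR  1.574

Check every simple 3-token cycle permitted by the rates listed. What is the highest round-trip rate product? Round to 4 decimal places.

1.0348

LMN→XEL→FYR→LMN: 1.018 × 1.574 × 0.6458 = 1.03479
LMN→XEL→BRX→LMN: 1.018 × 1.133 × 0.8396 = 0.96839
XEL→BRX→FYR→XEL: 1.133 × 1.31 × 0.6213 = 0.92215
LMN→FYR→XEL→LMN: 1.509 × 0.6213 × 0.9664 = 0.90604
Maximum is LMN→XEL→FYR→LMN at 1.0348; arbitrage exists.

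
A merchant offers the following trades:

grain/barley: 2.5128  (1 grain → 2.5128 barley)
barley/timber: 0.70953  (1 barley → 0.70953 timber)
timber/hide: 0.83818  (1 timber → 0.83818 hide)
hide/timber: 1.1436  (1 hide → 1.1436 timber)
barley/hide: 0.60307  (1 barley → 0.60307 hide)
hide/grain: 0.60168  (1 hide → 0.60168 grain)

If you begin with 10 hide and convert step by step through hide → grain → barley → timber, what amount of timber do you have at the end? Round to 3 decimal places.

10 hide × 0.60168 = 6.0168 grain
6.0168 grain × 2.5128 = 15.11901504 barley
15.11901504 barley × 0.70953 = 10.7273947413312 timber

10.727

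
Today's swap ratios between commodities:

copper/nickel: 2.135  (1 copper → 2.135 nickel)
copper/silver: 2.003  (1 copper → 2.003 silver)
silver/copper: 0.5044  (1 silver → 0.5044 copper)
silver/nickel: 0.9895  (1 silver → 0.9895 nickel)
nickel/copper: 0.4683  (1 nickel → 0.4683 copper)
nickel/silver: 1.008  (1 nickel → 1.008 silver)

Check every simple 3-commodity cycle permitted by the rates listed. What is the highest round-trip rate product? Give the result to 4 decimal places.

1.0855

copper→nickel→silver→copper: 2.135 × 1.008 × 0.5044 = 1.08551
copper→silver→nickel→copper: 2.003 × 0.9895 × 0.4683 = 0.92816
Maximum is copper→nickel→silver→copper at 1.0855; arbitrage exists.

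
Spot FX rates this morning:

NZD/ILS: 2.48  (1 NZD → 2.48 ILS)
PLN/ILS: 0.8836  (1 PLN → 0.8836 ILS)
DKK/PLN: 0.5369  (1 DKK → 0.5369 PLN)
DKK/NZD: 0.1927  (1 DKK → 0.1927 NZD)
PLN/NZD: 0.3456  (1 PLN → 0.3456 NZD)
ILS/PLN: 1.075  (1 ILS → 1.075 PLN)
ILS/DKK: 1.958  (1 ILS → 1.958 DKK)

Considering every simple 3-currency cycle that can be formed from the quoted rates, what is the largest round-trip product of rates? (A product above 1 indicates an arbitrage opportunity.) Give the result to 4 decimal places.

0.9357

NZD→ILS→DKK→NZD: 2.48 × 1.958 × 0.1927 = 0.93572
ILS→DKK→PLN→ILS: 1.958 × 0.5369 × 0.8836 = 0.92888
NZD→ILS→PLN→NZD: 2.48 × 1.075 × 0.3456 = 0.92137
Maximum is NZD→ILS→DKK→NZD at 0.9357; no arbitrage — every cycle loses value.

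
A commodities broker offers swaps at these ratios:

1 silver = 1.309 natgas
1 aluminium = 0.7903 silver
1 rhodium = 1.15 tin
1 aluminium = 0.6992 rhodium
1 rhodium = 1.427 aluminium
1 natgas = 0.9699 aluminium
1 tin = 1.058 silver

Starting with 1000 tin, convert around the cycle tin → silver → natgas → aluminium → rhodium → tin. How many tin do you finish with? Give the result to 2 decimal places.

1080.07

1000 tin × 1.058 = 1058 silver
1058 silver × 1.309 = 1384.922 natgas
1384.922 natgas × 0.9699 = 1343.2358478 aluminium
1343.2358478 aluminium × 0.6992 = 939.19050478176 rhodium
939.19050478176 rhodium × 1.15 = 1080.069080499024 tin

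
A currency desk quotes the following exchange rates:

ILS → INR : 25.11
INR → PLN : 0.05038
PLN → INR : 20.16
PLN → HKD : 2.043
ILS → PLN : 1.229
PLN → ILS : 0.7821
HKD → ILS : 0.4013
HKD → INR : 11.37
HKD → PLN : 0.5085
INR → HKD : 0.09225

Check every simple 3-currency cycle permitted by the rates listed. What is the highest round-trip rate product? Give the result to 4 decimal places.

HKD→INR→PLN→HKD: 11.37 × 0.05038 × 2.043 = 1.17027
ILS→PLN→HKD→ILS: 1.229 × 2.043 × 0.4013 = 1.00760
ILS→INR→PLN→ILS: 25.11 × 0.05038 × 0.7821 = 0.98939
HKD→PLN→INR→HKD: 0.5085 × 20.16 × 0.09225 = 0.94569
ILS→INR→HKD→ILS: 25.11 × 0.09225 × 0.4013 = 0.92957
Maximum is HKD→INR→PLN→HKD at 1.1703; arbitrage exists.

1.1703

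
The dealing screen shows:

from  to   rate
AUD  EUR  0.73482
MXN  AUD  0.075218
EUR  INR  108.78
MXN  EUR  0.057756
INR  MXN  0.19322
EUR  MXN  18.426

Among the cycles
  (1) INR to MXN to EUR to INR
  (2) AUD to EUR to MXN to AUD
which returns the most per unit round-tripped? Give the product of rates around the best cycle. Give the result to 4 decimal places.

(1) 0.19322 × 0.057756 × 108.78 = 1.21394
(2) 0.73482 × 18.426 × 0.075218 = 1.01844
Highest is cycle (1) at 1.2139 (>1, arbitrage).

1.2139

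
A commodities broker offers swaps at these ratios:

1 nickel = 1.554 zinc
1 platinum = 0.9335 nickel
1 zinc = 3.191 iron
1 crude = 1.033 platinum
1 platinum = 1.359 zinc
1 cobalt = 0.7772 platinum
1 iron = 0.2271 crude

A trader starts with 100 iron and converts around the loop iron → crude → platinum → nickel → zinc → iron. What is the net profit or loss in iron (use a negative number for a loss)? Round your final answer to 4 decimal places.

8.5949

100 iron × 0.2271 = 22.71 crude
22.71 crude × 1.033 = 23.45943 platinum
23.45943 platinum × 0.9335 = 21.899377905 nickel
21.899377905 nickel × 1.554 = 34.03163326437 zinc
34.03163326437 zinc × 3.191 = 108.59494174660467 iron
Net change: 108.59494174660467 − 100 = 8.59494174660467 iron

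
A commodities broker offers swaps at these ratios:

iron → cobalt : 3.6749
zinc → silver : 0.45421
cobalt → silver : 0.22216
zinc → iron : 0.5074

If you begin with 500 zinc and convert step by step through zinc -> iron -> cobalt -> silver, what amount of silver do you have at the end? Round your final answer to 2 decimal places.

500 zinc × 0.5074 = 253.7 iron
253.7 iron × 3.6749 = 932.32213 cobalt
932.32213 cobalt × 0.22216 = 207.1246844008 silver

207.12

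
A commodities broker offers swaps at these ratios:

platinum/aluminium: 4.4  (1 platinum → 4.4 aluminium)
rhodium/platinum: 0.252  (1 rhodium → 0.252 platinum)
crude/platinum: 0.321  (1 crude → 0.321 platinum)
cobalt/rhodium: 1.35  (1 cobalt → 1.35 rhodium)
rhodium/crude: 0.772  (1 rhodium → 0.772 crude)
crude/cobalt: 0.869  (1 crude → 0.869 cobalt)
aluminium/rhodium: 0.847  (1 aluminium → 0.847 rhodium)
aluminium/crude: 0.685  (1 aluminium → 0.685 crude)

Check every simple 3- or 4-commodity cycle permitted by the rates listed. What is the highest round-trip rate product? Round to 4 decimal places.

aluminium→crude→platinum→aluminium: 0.685 × 0.321 × 4.4 = 0.96749
aluminium→rhodium→platinum→aluminium: 0.847 × 0.252 × 4.4 = 0.93915
aluminium→rhodium→crude→platinum→aluminium: 0.847 × 0.772 × 0.321 × 4.4 = 0.92355
rhodium→crude→cobalt→rhodium: 0.772 × 0.869 × 1.35 = 0.90567
Maximum is aluminium→crude→platinum→aluminium at 0.9675; no arbitrage — every cycle loses value.

0.9675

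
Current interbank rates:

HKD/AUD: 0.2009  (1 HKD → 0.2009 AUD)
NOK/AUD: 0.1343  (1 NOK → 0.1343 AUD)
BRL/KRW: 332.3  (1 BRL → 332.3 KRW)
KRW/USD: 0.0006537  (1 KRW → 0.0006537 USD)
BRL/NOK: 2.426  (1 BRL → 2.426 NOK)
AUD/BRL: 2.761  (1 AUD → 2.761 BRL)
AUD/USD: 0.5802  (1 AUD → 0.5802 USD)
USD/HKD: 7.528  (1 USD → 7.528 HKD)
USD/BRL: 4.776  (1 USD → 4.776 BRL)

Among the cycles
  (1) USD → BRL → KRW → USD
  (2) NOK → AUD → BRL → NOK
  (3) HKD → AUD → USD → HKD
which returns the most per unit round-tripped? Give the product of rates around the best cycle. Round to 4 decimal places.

(1) 4.776 × 332.3 × 0.0006537 = 1.03746
(2) 0.1343 × 2.761 × 2.426 = 0.89957
(3) 0.2009 × 0.5802 × 7.528 = 0.87748
Highest is cycle (1) at 1.0375 (>1, arbitrage).

1.0375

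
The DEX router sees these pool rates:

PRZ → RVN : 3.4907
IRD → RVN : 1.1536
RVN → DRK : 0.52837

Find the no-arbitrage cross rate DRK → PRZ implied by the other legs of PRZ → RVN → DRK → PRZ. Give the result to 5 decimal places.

0.54219

Known legs of the cycle: 3.4907 × 0.52837 = 1.844381159
For no arbitrage the full-cycle product must be 1, so the missing rate is 1 / 1.844381159 ≈ 0.5421873.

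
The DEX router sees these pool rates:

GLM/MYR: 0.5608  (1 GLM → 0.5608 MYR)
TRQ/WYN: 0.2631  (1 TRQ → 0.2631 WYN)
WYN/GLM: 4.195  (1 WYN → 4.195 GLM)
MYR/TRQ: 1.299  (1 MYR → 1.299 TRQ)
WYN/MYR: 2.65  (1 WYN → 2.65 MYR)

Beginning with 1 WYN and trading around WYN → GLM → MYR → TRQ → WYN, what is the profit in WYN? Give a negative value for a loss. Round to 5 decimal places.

1 WYN × 4.195 = 4.195 GLM
4.195 GLM × 0.5608 = 2.352556 MYR
2.352556 MYR × 1.299 = 3.055970244 TRQ
3.055970244 TRQ × 0.2631 = 0.8040257711964 WYN
Net change: 0.8040257711964 − 1 = -0.1959742288036 WYN

-0.19597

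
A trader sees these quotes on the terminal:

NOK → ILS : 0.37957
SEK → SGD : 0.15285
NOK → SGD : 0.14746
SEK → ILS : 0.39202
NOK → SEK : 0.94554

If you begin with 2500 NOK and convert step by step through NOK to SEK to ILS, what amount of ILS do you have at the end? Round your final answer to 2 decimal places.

2500 NOK × 0.94554 = 2363.85 SEK
2363.85 SEK × 0.39202 = 926.676477 ILS

926.68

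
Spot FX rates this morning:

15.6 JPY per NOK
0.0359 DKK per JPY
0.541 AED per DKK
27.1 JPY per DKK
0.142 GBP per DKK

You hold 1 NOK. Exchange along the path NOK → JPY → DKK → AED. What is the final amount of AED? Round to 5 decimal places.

0.30298

1 NOK × 15.6 = 15.6 JPY
15.6 JPY × 0.0359 = 0.56004 DKK
0.56004 DKK × 0.541 = 0.30298164 AED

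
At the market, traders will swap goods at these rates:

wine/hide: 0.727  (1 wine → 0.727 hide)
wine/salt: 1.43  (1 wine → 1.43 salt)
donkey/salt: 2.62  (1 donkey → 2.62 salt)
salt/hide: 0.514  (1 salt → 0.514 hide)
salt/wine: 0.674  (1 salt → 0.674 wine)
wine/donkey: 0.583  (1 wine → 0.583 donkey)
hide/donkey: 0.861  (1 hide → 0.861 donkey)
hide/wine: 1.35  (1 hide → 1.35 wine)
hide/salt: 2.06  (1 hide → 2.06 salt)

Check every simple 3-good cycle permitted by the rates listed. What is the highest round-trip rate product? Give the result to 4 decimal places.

1.1595

salt→hide→donkey→salt: 0.514 × 0.861 × 2.62 = 1.15949
salt→wine→donkey→salt: 0.674 × 0.583 × 2.62 = 1.02951
salt→wine→hide→salt: 0.674 × 0.727 × 2.06 = 1.00940
salt→hide→wine→salt: 0.514 × 1.35 × 1.43 = 0.99228
Maximum is salt→hide→donkey→salt at 1.1595; arbitrage exists.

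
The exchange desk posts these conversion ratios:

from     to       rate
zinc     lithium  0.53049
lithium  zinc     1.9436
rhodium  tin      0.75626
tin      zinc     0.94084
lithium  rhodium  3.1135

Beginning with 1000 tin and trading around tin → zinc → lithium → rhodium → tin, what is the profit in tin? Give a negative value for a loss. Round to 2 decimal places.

175.20

1000 tin × 0.94084 = 940.84 zinc
940.84 zinc × 0.53049 = 499.1062116 lithium
499.1062116 lithium × 3.1135 = 1553.9671898166 rhodium
1553.9671898166 rhodium × 0.75626 = 1175.203226970701916 tin
Net change: 1175.203226970701916 − 1000 = 175.203226970701916 tin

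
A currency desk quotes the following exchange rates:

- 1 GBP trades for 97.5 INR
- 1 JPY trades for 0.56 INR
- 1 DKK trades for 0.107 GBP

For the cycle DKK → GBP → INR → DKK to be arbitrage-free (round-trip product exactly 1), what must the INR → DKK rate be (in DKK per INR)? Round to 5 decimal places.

Known legs of the cycle: 0.107 × 97.5 = 10.4325
For no arbitrage the full-cycle product must be 1, so the missing rate is 1 / 10.4325 ≈ 0.0958543.

0.09585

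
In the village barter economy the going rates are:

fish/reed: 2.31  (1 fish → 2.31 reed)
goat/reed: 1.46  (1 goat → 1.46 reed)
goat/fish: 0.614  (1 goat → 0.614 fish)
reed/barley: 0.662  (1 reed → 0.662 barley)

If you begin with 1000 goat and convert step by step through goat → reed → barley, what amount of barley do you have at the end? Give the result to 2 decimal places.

966.52

1000 goat × 1.46 = 1460 reed
1460 reed × 0.662 = 966.52 barley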